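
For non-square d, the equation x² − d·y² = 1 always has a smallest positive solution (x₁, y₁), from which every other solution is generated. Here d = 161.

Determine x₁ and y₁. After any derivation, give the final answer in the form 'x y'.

11775 928

d=161: √d = [12; 1,2,4,1,2,1,4,2,1,24] (ℓ=10, even), read p_9/q_9
k=0  a_k=12  p_k/q_k = 12/1
k=1  a_k=1  p_k/q_k = 13/1
k=2  a_k=2  p_k/q_k = 38/3
…
k=8  a_k=2  p_k/q_k = 8108/639
k=9  a_k=1  p_k/q_k = 11775/928
→ (11775, 928).  Check: 11775²=138650625, 161·928²=138650624, difference 1.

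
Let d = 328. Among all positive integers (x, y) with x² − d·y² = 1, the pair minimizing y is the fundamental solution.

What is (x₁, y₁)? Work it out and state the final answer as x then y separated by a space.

163 9

√328 → a₀=18, period (9,36); ℓ=2 even so k=1
step 0: (18, 1)  from 18·(1,0) + (0,1)
step 1: (163, 9)  from 9·(18,1) + (1,0)
→ (163, 9).  Check: 163²=26569, 328·9²=26568, difference 1.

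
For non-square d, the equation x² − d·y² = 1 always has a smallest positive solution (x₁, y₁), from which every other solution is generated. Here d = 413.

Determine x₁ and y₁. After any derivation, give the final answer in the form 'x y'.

113399 5580

√413 → a₀=20, period (3,9,1,4,1,9,3,40); ℓ=8 even so k=7
step 0: (20, 1)  from 20·(1,0) + (0,1)
…
step 6: (36560, 1799)  from 9·(3719,183) + (3089,152)
step 7: (113399, 5580)  from 3·(36560,1799) + (3719,183)
fundamental: x₁=113399, y₁=5580  (since 12859333201 − 413·31136400 = 1)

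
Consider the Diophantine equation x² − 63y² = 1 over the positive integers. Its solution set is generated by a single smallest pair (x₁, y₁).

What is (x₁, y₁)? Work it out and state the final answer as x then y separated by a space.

8 1

√63 → a₀=7, period (1,14); ℓ=2 even so k=1
a_0=7:  p_0=7·1+0=7,  q_0=7·0+1=1
a_1=1:  p_1=1·7+1=8,  q_1=1·1+0=1
fundamental: x₁=8, y₁=1  (since 64 − 63·1 = 1)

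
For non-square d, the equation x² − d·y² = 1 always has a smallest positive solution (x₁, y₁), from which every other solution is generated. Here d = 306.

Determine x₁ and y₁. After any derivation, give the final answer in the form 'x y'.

35 2

d=306: √d = [17; 2,34] (ℓ=2, even), read p_1/q_1
i=0: a=17 ⇒ p=17, q=1
i=1: a=2 ⇒ p=35, q=2
fundamental: x₁=35, y₁=2  (since 1225 − 306·4 = 1)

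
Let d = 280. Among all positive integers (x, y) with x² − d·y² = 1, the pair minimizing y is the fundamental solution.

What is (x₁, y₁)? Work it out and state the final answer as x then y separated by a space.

251 15

d=280: √d = [16; 1,2,1,2,1,32] (ℓ=6, even), read p_5/q_5
step 0: (16, 1)  from 16·(1,0) + (0,1)
step 1: (17, 1)  from 1·(16,1) + (1,0)
…
step 3: (67, 4)  from 1·(50,3) + (17,1)
step 4: (184, 11)  from 2·(67,4) + (50,3)
step 5: (251, 15)  from 1·(184,11) + (67,4)
→ (251, 15).  Check: 251²=63001, 280·15²=63000, difference 1.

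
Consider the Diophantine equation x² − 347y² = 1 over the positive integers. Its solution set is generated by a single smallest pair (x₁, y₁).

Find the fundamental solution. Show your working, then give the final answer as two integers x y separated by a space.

[18; 1,1,1,2,4,…,1,1,36] for √347; ℓ=14 ⇒ convergent index 13
k=0  a_k=18  p_k/q_k = 18/1
k=1  a_k=1  p_k/q_k = 19/1
…
k=3  a_k=1  p_k/q_k = 56/3
…
k=5  a_k=4  p_k/q_k = 652/35
k=6  a_k=1  p_k/q_k = 801/43
…
k=8  a_k=1  p_k/q_k = 15070/809
k=9  a_k=4  p_k/q_k = 74549/4002
…
k=12  a_k=1  p_k/q_k = 402885/21628
k=13  a_k=1  p_k/q_k = 641602/34443
→ (641602, 34443).  Check: 641602²=411653126404, 347·34443²=411653126403, difference 1.

641602 34443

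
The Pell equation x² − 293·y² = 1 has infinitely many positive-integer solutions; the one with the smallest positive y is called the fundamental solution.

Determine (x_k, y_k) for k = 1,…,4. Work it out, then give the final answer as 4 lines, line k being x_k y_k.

√293 → a₀=17, period (8,1,1,8,34); ℓ=5 odd so k=9
step 0: (17, 1)  from 17·(1,0) + (0,1)
step 1: (137, 8)  from 8·(17,1) + (1,0)
step 2: (154, 9)  from 1·(137,8) + (17,1)
…
step 5: (84679, 4947)  from 34·(2482,145) + (291,17)
step 6: (679914, 39721)  from 8·(84679,4947) + (2482,145)
step 7: (764593, 44668)  from 1·(679914,39721) + (84679,4947)
step 8: (1444507, 84389)  from 1·(764593,44668) + (679914,39721)
step 9: (12320649, 719780)  from 8·(1444507,84389) + (764593,44668)
(x₁, y₁) = (12320649, 719780);  12320649² − 293·719780² = 1 ✓
(12320649+719780√293)^2 = 303596783562401 + 17736313474440√293
(12320649+719780√293)^3 = 7481018815602612315849 + 437045785745090703340√293
(12320649+719780√293)^4 = 184342013978870716056521769601 + 10769375446188914321717060880√293

12320649 719780
303596783562401 17736313474440
7481018815602612315849 437045785745090703340
184342013978870716056521769601 10769375446188914321717060880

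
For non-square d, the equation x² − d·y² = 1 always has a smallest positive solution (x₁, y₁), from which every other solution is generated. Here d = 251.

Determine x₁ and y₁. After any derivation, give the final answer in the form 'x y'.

3674890 231957

√251 → a₀=15, period (1,5,2,1,2,…,5,1,30); ℓ=14 even so k=13
i=0: a=15 ⇒ p=15, q=1
i=1: a=1 ⇒ p=16, q=1
i=2: a=5 ⇒ p=95, q=6
i=3: a=2 ⇒ p=206, q=13
i=4: a=1 ⇒ p=301, q=19
i=5: a=2 ⇒ p=808, q=51
i=6: a=2 ⇒ p=1917, q=121
i=7: a=15 ⇒ p=29563, q=1866
i=8: a=2 ⇒ p=61043, q=3853
i=9: a=2 ⇒ p=151649, q=9572
i=10: a=1 ⇒ p=212692, q=13425
i=11: a=2 ⇒ p=577033, q=36422
i=12: a=5 ⇒ p=3097857, q=195535
i=13: a=1 ⇒ p=3674890, q=231957
(x₁, y₁) = (3674890, 231957);  3674890² − 251·231957² = 1 ✓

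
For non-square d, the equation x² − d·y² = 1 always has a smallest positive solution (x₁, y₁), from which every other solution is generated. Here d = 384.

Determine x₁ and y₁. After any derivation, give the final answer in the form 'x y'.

√384 = [19; 1,1,2,9,2,1,1,38, …], period ℓ=8 (even) → k=7
step 0: (19, 1)  from 19·(1,0) + (0,1)
step 1: (20, 1)  from 1·(19,1) + (1,0)
…
step 6: (2861, 146)  from 1·(1940,99) + (921,47)
step 7: (4801, 245)  from 1·(2861,146) + (1940,99)
→ (4801, 245).  Check: 4801²=23049601, 384·245²=23049600, difference 1.

4801 245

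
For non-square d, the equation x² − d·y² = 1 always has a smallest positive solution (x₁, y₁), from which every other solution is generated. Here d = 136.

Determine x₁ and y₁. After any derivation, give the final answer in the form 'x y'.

35 3

d=136: √d = [11; 1,1,1,22] (ℓ=4, even), read p_3/q_3
k=0  a_k=11  p_k/q_k = 11/1
k=1  a_k=1  p_k/q_k = 12/1
k=2  a_k=1  p_k/q_k = 23/2
k=3  a_k=1  p_k/q_k = 35/3
→ (35, 3).  Check: 35²=1225, 136·3²=1224, difference 1.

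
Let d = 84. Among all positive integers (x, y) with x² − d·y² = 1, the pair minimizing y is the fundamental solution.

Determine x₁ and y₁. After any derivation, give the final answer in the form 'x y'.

√84 → a₀=9, period (6,18); ℓ=2 even so k=1
step 0: (9, 1)  from 9·(1,0) + (0,1)
step 1: (55, 6)  from 6·(9,1) + (1,0)
(x₁, y₁) = (55, 6);  55² − 84·6² = 1 ✓

55 6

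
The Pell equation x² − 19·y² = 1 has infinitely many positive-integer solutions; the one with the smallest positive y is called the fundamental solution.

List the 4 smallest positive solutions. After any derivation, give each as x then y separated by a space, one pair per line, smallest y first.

√19 → a₀=4, period (2,1,3,1,2,8); ℓ=6 even so k=5
i=0: a=4 ⇒ p=4, q=1
…
i=2: a=1 ⇒ p=13, q=3
i=3: a=3 ⇒ p=48, q=11
i=4: a=1 ⇒ p=61, q=14
i=5: a=2 ⇒ p=170, q=39
fundamental: x₁=170, y₁=39  (since 28900 − 19·1521 = 1)
(x_2, y_2) = (170·170 + 19·39·39, 170·39 + 39·170) = (57799, 13260)
(x_3, y_3) = (170·57799 + 19·39·13260, 170·13260 + 39·57799) = (19651490, 4508361)
(x_4, y_4) = (170·19651490 + 19·39·4508361, 170·4508361 + 39·19651490) = (6681448801, 1532829480)

170 39
57799 13260
19651490 4508361
6681448801 1532829480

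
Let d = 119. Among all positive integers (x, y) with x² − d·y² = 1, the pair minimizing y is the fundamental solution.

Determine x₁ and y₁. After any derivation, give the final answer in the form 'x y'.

[10; 1,9,1,20] for √119; ℓ=4 ⇒ convergent index 3
i=0: a=10 ⇒ p=10, q=1
i=1: a=1 ⇒ p=11, q=1
i=2: a=9 ⇒ p=109, q=10
i=3: a=1 ⇒ p=120, q=11
→ (120, 11).  Check: 120²=14400, 119·11²=14399, difference 1.

120 11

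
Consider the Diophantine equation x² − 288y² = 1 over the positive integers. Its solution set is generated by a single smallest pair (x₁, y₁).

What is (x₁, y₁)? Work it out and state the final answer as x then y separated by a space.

√288 = [16; 1,32, …], period ℓ=2 (even) → k=1
k=0  a_k=16  p_k/q_k = 16/1
k=1  a_k=1  p_k/q_k = 17/1
(x₁, y₁) = (17, 1);  17² − 288·1² = 1 ✓

17 1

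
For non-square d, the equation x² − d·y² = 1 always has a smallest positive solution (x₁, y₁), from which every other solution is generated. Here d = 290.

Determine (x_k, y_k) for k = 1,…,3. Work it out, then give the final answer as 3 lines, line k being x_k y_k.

√290 = [17; 34, …], period ℓ=1 (odd) → k=1
a_0=17:  p_0=17·1+0=17,  q_0=17·0+1=1
a_1=34:  p_1=34·17+1=579,  q_1=34·1+0=34
fundamental: x₁=579, y₁=34  (since 335241 − 290·1156 = 1)
(x_2, y_2) = (579·579 + 290·34·34, 579·34 + 34·579) = (670481, 39372)
(x_3, y_3) = (579·670481 + 290·34·39372, 579·39372 + 34·670481) = (776416419, 45592742)

579 34
670481 39372
776416419 45592742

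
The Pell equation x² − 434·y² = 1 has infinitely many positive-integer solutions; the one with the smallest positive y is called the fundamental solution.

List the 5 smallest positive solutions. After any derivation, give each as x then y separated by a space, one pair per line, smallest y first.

√434 → a₀=20, period (1,4,1,40); ℓ=4 even so k=3
i=0: a=20 ⇒ p=20, q=1
i=1: a=1 ⇒ p=21, q=1
i=2: a=4 ⇒ p=104, q=5
i=3: a=1 ⇒ p=125, q=6
(x₁, y₁) = (125, 6);  125² − 434·6² = 1 ✓
(x_2, y_2) = (125·125 + 434·6·6, 125·6 + 6·125) = (31249, 1500)
(x_3, y_3) = (125·31249 + 434·6·1500, 125·1500 + 6·31249) = (7812125, 374994)
(x_4, y_4) = (125·7812125 + 434·6·374994, 125·374994 + 6·7812125) = (1953000001, 93747000)
(x_5, y_5) = (125·1953000001 + 434·6·93747000, 125·93747000 + 6·1953000001) = (488242188125, 23436375006)

125 6
31249 1500
7812125 374994
1953000001 93747000
488242188125 23436375006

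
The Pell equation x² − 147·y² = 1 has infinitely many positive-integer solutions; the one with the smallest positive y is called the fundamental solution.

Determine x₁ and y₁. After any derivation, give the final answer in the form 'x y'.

97 8

d=147: √d = [12; 8,24] (ℓ=2, even), read p_1/q_1
step 0: (12, 1)  from 12·(1,0) + (0,1)
step 1: (97, 8)  from 8·(12,1) + (1,0)
→ (97, 8).  Check: 97²=9409, 147·8²=9408, difference 1.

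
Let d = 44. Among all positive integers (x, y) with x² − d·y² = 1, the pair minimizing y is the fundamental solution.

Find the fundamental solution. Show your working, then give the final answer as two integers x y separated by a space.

d=44: √d = [6; 1,1,1,2,1,1,1,12] (ℓ=8, even), read p_7/q_7
k=0  a_k=6  p_k/q_k = 6/1
…
k=6  a_k=1  p_k/q_k = 126/19
k=7  a_k=1  p_k/q_k = 199/30
→ (199, 30).  Check: 199²=39601, 44·30²=39600, difference 1.

199 30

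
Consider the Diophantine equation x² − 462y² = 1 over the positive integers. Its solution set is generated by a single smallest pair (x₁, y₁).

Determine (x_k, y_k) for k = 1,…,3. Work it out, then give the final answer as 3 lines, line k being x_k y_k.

43 2
3697 172
317899 14790

√462 = [21; 2,42, …], period ℓ=2 (even) → k=1
a_0=21:  p_0=21·1+0=21,  q_0=21·0+1=1
a_1=2:  p_1=2·21+1=43,  q_1=2·1+0=2
(x₁, y₁) = (43, 2);  43² − 462·2² = 1 ✓
k=2:  x_2 = 43·43+462·2·2 = 3697,  y_2 = 43·2+2·43 = 172
k=3:  x_3 = 43·3697+462·2·172 = 317899,  y_3 = 43·172+2·3697 = 14790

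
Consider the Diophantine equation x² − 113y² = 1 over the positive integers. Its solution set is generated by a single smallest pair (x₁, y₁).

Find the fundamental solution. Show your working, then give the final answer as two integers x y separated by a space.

√113 = [10; 1,1,1,2,2,1,1,1,20, …], period ℓ=9 (odd) → k=17
a_0=10:  p_0=10·1+0=10,  q_0=10·0+1=1
a_1=1:  p_1=1·10+1=11,  q_1=1·1+0=1
…
a_3=1:  p_3=1·21+11=32,  q_3=1·2+1=3
…
a_5=2:  p_5=2·85+32=202,  q_5=2·8+3=19
…
a_8=1:  p_8=1·489+287=776,  q_8=1·46+27=73
a_9=20:  p_9=20·776+489=16009,  q_9=20·73+46=1506
a_10=1:  p_10=1·16009+776=16785,  q_10=1·1506+73=1579
…
a_14=2:  p_14=2·131952+49579=313483,  q_14=2·12413+4664=29490
…
a_16=1:  p_16=1·445435+313483=758918,  q_16=1·41903+29490=71393
a_17=1:  p_17=1·758918+445435=1204353,  q_17=1·71393+41903=113296
→ (1204353, 113296).  Check: 1204353²=1450466148609, 113·113296²=1450466148608, difference 1.

1204353 113296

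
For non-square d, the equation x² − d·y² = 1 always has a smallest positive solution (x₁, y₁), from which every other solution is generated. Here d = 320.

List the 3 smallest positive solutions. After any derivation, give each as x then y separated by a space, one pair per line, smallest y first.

161 9
51841 2898
16692641 933147

[17; 1,7,1,34] for √320; ℓ=4 ⇒ convergent index 3
a_0=17:  p_0=17·1+0=17,  q_0=17·0+1=1
a_1=1:  p_1=1·17+1=18,  q_1=1·1+0=1
a_2=7:  p_2=7·18+17=143,  q_2=7·1+1=8
a_3=1:  p_3=1·143+18=161,  q_3=1·8+1=9
→ (161, 9).  Check: 161²=25921, 320·9²=25920, difference 1.
(x_2, y_2) = (161·161 + 320·9·9, 161·9 + 9·161) = (51841, 2898)
(x_3, y_3) = (161·51841 + 320·9·2898, 161·2898 + 9·51841) = (16692641, 933147)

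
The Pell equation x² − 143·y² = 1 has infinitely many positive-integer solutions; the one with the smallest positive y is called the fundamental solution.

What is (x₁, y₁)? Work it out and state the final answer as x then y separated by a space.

12 1

d=143: √d = [11; 1,22] (ℓ=2, even), read p_1/q_1
k=0  a_k=11  p_k/q_k = 11/1
k=1  a_k=1  p_k/q_k = 12/1
fundamental: x₁=12, y₁=1  (since 144 − 143·1 = 1)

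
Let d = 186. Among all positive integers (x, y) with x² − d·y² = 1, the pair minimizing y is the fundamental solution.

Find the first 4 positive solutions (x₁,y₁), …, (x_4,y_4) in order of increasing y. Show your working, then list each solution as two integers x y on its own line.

7501 550
112530001 8251100
1688175067501 123783001650
25326002250120001 1856992582502200

[13; 1,1,1,3,4,3,1,1,1,26] for √186; ℓ=10 ⇒ convergent index 9
k=0  a_k=13  p_k/q_k = 13/1
k=1  a_k=1  p_k/q_k = 14/1
…
k=7  a_k=1  p_k/q_k = 2714/199
k=8  a_k=1  p_k/q_k = 4787/351
k=9  a_k=1  p_k/q_k = 7501/550
(x₁, y₁) = (7501, 550);  7501² − 186·550² = 1 ✓
(7501+550√186)^2 = 112530001 + 8251100√186
(7501+550√186)^3 = 1688175067501 + 123783001650√186
(7501+550√186)^4 = 25326002250120001 + 1856992582502200√186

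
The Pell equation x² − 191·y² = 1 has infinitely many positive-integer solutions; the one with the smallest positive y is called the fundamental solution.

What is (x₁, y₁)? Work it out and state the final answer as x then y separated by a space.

√191 = [13; 1,4,1,1,3,…,4,1,26, …], period ℓ=16 (even) → k=15
step 0: (13, 1)  from 13·(1,0) + (0,1)
…
step 2: (69, 5)  from 4·(14,1) + (13,1)
…
step 4: (152, 11)  from 1·(83,6) + (69,5)
…
step 6: (1230, 89)  from 2·(539,39) + (152,11)
step 7: (2999, 217)  from 2·(1230,89) + (539,39)
step 8: (40217, 2910)  from 13·(2999,217) + (1230,89)
…
step 12: (911765, 65973)  from 1·(704682,50989) + (207083,14984)
step 13: (1616447, 116962)  from 1·(911765,65973) + (704682,50989)
step 14: (7377553, 533821)  from 4·(1616447,116962) + (911765,65973)
step 15: (8994000, 650783)  from 1·(7377553,533821) + (1616447,116962)
fundamental: x₁=8994000, y₁=650783  (since 80892036000000 − 191·423518513089 = 1)

8994000 650783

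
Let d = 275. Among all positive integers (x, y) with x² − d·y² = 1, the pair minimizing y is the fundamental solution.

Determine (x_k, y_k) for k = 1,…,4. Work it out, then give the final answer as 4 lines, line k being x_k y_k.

199 12
79201 4776
31521799 1900836
12545596801 756527952

√275 = [16; 1,1,2,1,1,32, …], period ℓ=6 (even) → k=5
i=0: a=16 ⇒ p=16, q=1
…
i=3: a=2 ⇒ p=83, q=5
i=4: a=1 ⇒ p=116, q=7
i=5: a=1 ⇒ p=199, q=12
(x₁, y₁) = (199, 12);  199² − 275·12² = 1 ✓
n=2: (199,12)∘(199,12) = (199·199+275·12·12, 199·12+12·199) = (79201,4776)
n=3: (79201,4776)∘(199,12) = (199·79201+275·12·4776, 199·4776+12·79201) = (31521799,1900836)
n=4: (31521799,1900836)∘(199,12) = (199·31521799+275·12·1900836, 199·1900836+12·31521799) = (12545596801,756527952)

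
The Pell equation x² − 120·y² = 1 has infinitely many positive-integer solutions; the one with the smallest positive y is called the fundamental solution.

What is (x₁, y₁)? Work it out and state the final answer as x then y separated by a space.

√120 → a₀=10, period (1,20); ℓ=2 even so k=1
step 0: (10, 1)  from 10·(1,0) + (0,1)
step 1: (11, 1)  from 1·(10,1) + (1,0)
→ (11, 1).  Check: 11²=121, 120·1²=120, difference 1.

11 1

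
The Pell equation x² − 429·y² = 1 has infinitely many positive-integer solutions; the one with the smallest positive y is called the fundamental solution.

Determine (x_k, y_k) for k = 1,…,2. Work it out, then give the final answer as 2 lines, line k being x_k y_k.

1524095 73584
4645731138049 224298012960

d=429: √d = [20; 1,2,2,9,1,12,1,9,2,2,1,40] (ℓ=12, even), read p_11/q_11
step 0: (20, 1)  from 20·(1,0) + (0,1)
step 1: (21, 1)  from 1·(20,1) + (1,0)
step 2: (62, 3)  from 2·(21,1) + (20,1)
step 3: (145, 7)  from 2·(62,3) + (21,1)
…
step 5: (1512, 73)  from 1·(1367,66) + (145,7)
…
step 7: (21023, 1015)  from 1·(19511,942) + (1512,73)
step 8: (208718, 10077)  from 9·(21023,1015) + (19511,942)
step 9: (438459, 21169)  from 2·(208718,10077) + (21023,1015)
step 10: (1085636, 52415)  from 2·(438459,21169) + (208718,10077)
step 11: (1524095, 73584)  from 1·(1085636,52415) + (438459,21169)
fundamental: x₁=1524095, y₁=73584  (since 2322865569025 − 429·5414605056 = 1)
(1524095+73584√429)^2 = 4645731138049 + 224298012960√429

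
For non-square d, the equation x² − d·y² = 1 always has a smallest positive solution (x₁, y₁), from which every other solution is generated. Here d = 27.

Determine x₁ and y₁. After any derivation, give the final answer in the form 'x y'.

26 5

d=27: √d = [5; 5,10] (ℓ=2, even), read p_1/q_1
a_0=5:  p_0=5·1+0=5,  q_0=5·0+1=1
a_1=5:  p_1=5·5+1=26,  q_1=5·1+0=5
→ (26, 5).  Check: 26²=676, 27·5²=675, difference 1.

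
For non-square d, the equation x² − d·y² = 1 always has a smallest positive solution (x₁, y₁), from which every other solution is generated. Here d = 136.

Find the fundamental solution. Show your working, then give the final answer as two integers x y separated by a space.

35 3

d=136: √d = [11; 1,1,1,22] (ℓ=4, even), read p_3/q_3
i=0: a=11 ⇒ p=11, q=1
…
i=2: a=1 ⇒ p=23, q=2
i=3: a=1 ⇒ p=35, q=3
fundamental: x₁=35, y₁=3  (since 1225 − 136·9 = 1)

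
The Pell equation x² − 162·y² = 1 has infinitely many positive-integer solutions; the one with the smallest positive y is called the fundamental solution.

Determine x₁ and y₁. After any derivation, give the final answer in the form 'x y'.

d=162: √d = [12; 1,2,1,2,12,2,1,2,1,24] (ℓ=10, even), read p_9/q_9
a_0=12:  p_0=12·1+0=12,  q_0=12·0+1=1
…
a_5=12:  p_5=12·140+51=1731,  q_5=12·11+4=136
a_6=2:  p_6=2·1731+140=3602,  q_6=2·136+11=283
…
a_8=2:  p_8=2·5333+3602=14268,  q_8=2·419+283=1121
a_9=1:  p_9=1·14268+5333=19601,  q_9=1·1121+419=1540
→ (19601, 1540).  Check: 19601²=384199201, 162·1540²=384199200, difference 1.

19601 1540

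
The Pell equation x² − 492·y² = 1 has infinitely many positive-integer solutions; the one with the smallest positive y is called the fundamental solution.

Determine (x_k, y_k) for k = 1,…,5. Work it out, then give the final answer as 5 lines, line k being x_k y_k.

29767 1342
1772148577 79894628
105503093353351 4756446782010
6281021157926249857 283170302640288712
373934313510478265633287 16858260792630501398198

d=492: √d = [22; 5,1,1,10,1,1,5,44] (ℓ=8, even), read p_7/q_7
step 0: (22, 1)  from 22·(1,0) + (0,1)
step 1: (111, 5)  from 5·(22,1) + (1,0)
step 2: (133, 6)  from 1·(111,5) + (22,1)
…
step 5: (2817, 127)  from 1·(2573,116) + (244,11)
step 6: (5390, 243)  from 1·(2817,127) + (2573,116)
step 7: (29767, 1342)  from 5·(5390,243) + (2817,127)
fundamental: x₁=29767, y₁=1342  (since 886074289 − 492·1800964 = 1)
(x_2, y_2) = (29767·29767 + 492·1342·1342, 29767·1342 + 1342·29767) = (1772148577, 79894628)
(x_3, y_3) = (29767·1772148577 + 492·1342·79894628, 29767·79894628 + 1342·1772148577) = (105503093353351, 4756446782010)
(x_4, y_4) = (29767·105503093353351 + 492·1342·4756446782010, 29767·4756446782010 + 1342·105503093353351) = (6281021157926249857, 283170302640288712)
(x_5, y_5) = (29767·6281021157926249857 + 492·1342·283170302640288712, 29767·283170302640288712 + 1342·6281021157926249857) = (373934313510478265633287, 16858260792630501398198)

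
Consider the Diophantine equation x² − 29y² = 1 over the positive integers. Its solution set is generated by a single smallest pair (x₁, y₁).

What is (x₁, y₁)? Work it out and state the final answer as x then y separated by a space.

[5; 2,1,1,2,10] for √29; ℓ=5 ⇒ convergent index 9
step 0: (5, 1)  from 5·(1,0) + (0,1)
step 1: (11, 2)  from 2·(5,1) + (1,0)
step 2: (16, 3)  from 1·(11,2) + (5,1)
…
step 4: (70, 13)  from 2·(27,5) + (16,3)
step 5: (727, 135)  from 10·(70,13) + (27,5)
step 6: (1524, 283)  from 2·(727,135) + (70,13)
…
step 8: (3775, 701)  from 1·(2251,418) + (1524,283)
step 9: (9801, 1820)  from 2·(3775,701) + (2251,418)
→ (9801, 1820).  Check: 9801²=96059601, 29·1820²=96059600, difference 1.

9801 1820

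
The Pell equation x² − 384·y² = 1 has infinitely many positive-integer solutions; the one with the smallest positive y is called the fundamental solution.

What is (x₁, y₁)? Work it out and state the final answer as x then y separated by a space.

4801 245

√384 → a₀=19, period (1,1,2,9,2,1,1,38); ℓ=8 even so k=7
k=0  a_k=19  p_k/q_k = 19/1
…
k=2  a_k=1  p_k/q_k = 39/2
k=3  a_k=2  p_k/q_k = 98/5
…
k=6  a_k=1  p_k/q_k = 2861/146
k=7  a_k=1  p_k/q_k = 4801/245
→ (4801, 245).  Check: 4801²=23049601, 384·245²=23049600, difference 1.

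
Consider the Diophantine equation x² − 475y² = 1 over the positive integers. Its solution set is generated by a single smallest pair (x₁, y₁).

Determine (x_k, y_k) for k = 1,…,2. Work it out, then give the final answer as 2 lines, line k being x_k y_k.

[21; 1,3,1,6,2,6,1,3,1,42] for √475; ℓ=10 ⇒ convergent index 9
step 0: (21, 1)  from 21·(1,0) + (0,1)
step 1: (22, 1)  from 1·(21,1) + (1,0)
step 2: (87, 4)  from 3·(22,1) + (21,1)
step 3: (109, 5)  from 1·(87,4) + (22,1)
step 4: (741, 34)  from 6·(109,5) + (87,4)
step 5: (1591, 73)  from 2·(741,34) + (109,5)
step 6: (10287, 472)  from 6·(1591,73) + (741,34)
step 7: (11878, 545)  from 1·(10287,472) + (1591,73)
step 8: (45921, 2107)  from 3·(11878,545) + (10287,472)
step 9: (57799, 2652)  from 1·(45921,2107) + (11878,545)
→ (57799, 2652).  Check: 57799²=3340724401, 475·2652²=3340724400, difference 1.
(x_2, y_2) = (57799·57799 + 475·2652·2652, 57799·2652 + 2652·57799) = (6681448801, 306565896)

57799 2652
6681448801 306565896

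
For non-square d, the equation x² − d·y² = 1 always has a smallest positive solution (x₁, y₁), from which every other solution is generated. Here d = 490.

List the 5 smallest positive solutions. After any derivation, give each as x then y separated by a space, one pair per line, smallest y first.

d=490: √d = [22; 7,2,1,4,4,4,1,2,7,44] (ℓ=10, even), read p_9/q_9
step 0: (22, 1)  from 22·(1,0) + (0,1)
step 1: (155, 7)  from 7·(22,1) + (1,0)
step 2: (332, 15)  from 2·(155,7) + (22,1)
step 3: (487, 22)  from 1·(332,15) + (155,7)
step 4: (2280, 103)  from 4·(487,22) + (332,15)
…
step 6: (40708, 1839)  from 4·(9607,434) + (2280,103)
…
step 8: (141338, 6385)  from 2·(50315,2273) + (40708,1839)
step 9: (1039681, 46968)  from 7·(141338,6385) + (50315,2273)
→ (1039681, 46968).  Check: 1039681²=1080936581761, 490·46968²=1080936581760, difference 1.
(x_2, y_2) = (1039681·1039681 + 490·46968·46968, 1039681·46968 + 46968·1039681) = (2161873163521, 97663474416)
(x_3, y_3) = (1039681·2161873163521 + 490·46968·97663474416, 1039681·97663474416 + 46968·2161873163521) = (4495316905044313921, 203077717488555624)
(x_4, y_4) = (1039681·4495316905044313921 + 490·46968·203077717488555624, 1039681·203077717488555624 + 46968·4495316905044313921) = (9347391150304592810234881, 422272088792340335957472)
(x_5, y_5) = (1039681·9347391150304592810234881 + 490·46968·422272088792340335957472, 1039681·422272088792340335957472 + 46968·9347391150304592810234881) = (19436609957075163398170578312001, 878056535095215307939712337240)

1039681 46968
2161873163521 97663474416
4495316905044313921 203077717488555624
9347391150304592810234881 422272088792340335957472
19436609957075163398170578312001 878056535095215307939712337240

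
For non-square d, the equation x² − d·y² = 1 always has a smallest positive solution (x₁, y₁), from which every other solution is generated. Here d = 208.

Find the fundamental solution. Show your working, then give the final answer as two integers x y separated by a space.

649 45

[14; 2,2,1,2,2,28] for √208; ℓ=6 ⇒ convergent index 5
step 0: (14, 1)  from 14·(1,0) + (0,1)
step 1: (29, 2)  from 2·(14,1) + (1,0)
step 2: (72, 5)  from 2·(29,2) + (14,1)
step 3: (101, 7)  from 1·(72,5) + (29,2)
step 4: (274, 19)  from 2·(101,7) + (72,5)
step 5: (649, 45)  from 2·(274,19) + (101,7)
→ (649, 45).  Check: 649²=421201, 208·45²=421200, difference 1.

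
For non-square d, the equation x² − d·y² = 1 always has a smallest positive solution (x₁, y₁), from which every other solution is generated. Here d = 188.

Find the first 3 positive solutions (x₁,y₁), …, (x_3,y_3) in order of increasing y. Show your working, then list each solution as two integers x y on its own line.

√188 = [13; 1,2,2,6,2,2,1,26, …], period ℓ=8 (even) → k=7
k=0  a_k=13  p_k/q_k = 13/1
k=1  a_k=1  p_k/q_k = 14/1
k=2  a_k=2  p_k/q_k = 41/3
k=3  a_k=2  p_k/q_k = 96/7
k=4  a_k=6  p_k/q_k = 617/45
k=5  a_k=2  p_k/q_k = 1330/97
k=6  a_k=2  p_k/q_k = 3277/239
k=7  a_k=1  p_k/q_k = 4607/336
fundamental: x₁=4607, y₁=336  (since 21224449 − 188·112896 = 1)
(x_2, y_2) = (4607·4607 + 188·336·336, 4607·336 + 336·4607) = (42448897, 3095904)
(x_3, y_3) = (4607·42448897 + 188·336·3095904, 4607·3095904 + 336·42448897) = (391124132351, 28525659120)

4607 336
42448897 3095904
391124132351 28525659120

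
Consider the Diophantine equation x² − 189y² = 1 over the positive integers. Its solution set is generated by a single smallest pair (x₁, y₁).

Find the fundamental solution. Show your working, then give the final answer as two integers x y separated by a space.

d=189: √d = [13; 1,2,1,26] (ℓ=4, even), read p_3/q_3
step 0: (13, 1)  from 13·(1,0) + (0,1)
…
step 2: (41, 3)  from 2·(14,1) + (13,1)
step 3: (55, 4)  from 1·(41,3) + (14,1)
(x₁, y₁) = (55, 4);  55² − 189·4² = 1 ✓

55 4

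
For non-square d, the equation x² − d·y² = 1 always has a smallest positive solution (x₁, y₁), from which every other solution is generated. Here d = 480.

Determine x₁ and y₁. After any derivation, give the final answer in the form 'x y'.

241 11

√480 → a₀=21, period (1,9,1,42); ℓ=4 even so k=3
i=0: a=21 ⇒ p=21, q=1
i=1: a=1 ⇒ p=22, q=1
i=2: a=9 ⇒ p=219, q=10
i=3: a=1 ⇒ p=241, q=11
→ (241, 11).  Check: 241²=58081, 480·11²=58080, difference 1.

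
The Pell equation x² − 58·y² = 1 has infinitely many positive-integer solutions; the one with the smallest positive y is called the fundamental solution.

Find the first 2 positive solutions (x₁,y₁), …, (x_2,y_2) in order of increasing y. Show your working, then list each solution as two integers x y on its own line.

19603 2574
768555217 100916244

√58 → a₀=7, period (1,1,1,1,1,1,14); ℓ=7 odd so k=13
step 0: (7, 1)  from 7·(1,0) + (0,1)
step 1: (8, 1)  from 1·(7,1) + (1,0)
step 2: (15, 2)  from 1·(8,1) + (7,1)
step 3: (23, 3)  from 1·(15,2) + (8,1)
step 4: (38, 5)  from 1·(23,3) + (15,2)
…
step 6: (99, 13)  from 1·(61,8) + (38,5)
step 7: (1447, 190)  from 14·(99,13) + (61,8)
step 8: (1546, 203)  from 1·(1447,190) + (99,13)
step 9: (2993, 393)  from 1·(1546,203) + (1447,190)
step 10: (4539, 596)  from 1·(2993,393) + (1546,203)
step 11: (7532, 989)  from 1·(4539,596) + (2993,393)
step 12: (12071, 1585)  from 1·(7532,989) + (4539,596)
step 13: (19603, 2574)  from 1·(12071,1585) + (7532,989)
(x₁, y₁) = (19603, 2574);  19603² − 58·2574² = 1 ✓
(19603+2574√58)^2 = 768555217 + 100916244√58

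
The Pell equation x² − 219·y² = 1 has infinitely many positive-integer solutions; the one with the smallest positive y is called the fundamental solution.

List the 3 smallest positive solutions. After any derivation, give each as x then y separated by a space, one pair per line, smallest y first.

74 5
10951 740
1620674 109515

√219 = [14; 1,3,1,28, …], period ℓ=4 (even) → k=3
k=0  a_k=14  p_k/q_k = 14/1
…
k=2  a_k=3  p_k/q_k = 59/4
k=3  a_k=1  p_k/q_k = 74/5
fundamental: x₁=74, y₁=5  (since 5476 − 219·25 = 1)
k=2:  x_2 = 74·74+219·5·5 = 10951,  y_2 = 74·5+5·74 = 740
k=3:  x_3 = 74·10951+219·5·740 = 1620674,  y_3 = 74·740+5·10951 = 109515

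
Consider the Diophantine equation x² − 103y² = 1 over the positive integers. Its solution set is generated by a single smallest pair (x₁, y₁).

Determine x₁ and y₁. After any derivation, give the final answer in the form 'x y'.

227528 22419

d=103: √d = [10; 6,1,2,1,1,9,1,1,2,1,6,20] (ℓ=12, even), read p_11/q_11
a_0=10:  p_0=10·1+0=10,  q_0=10·0+1=1
a_1=6:  p_1=6·10+1=61,  q_1=6·1+0=6
a_2=1:  p_2=1·61+10=71,  q_2=1·6+1=7
…
a_4=1:  p_4=1·203+71=274,  q_4=1·20+7=27
a_5=1:  p_5=1·274+203=477,  q_5=1·27+20=47
…
a_8=1:  p_8=1·5044+4567=9611,  q_8=1·497+450=947
…
a_10=1:  p_10=1·24266+9611=33877,  q_10=1·2391+947=3338
a_11=6:  p_11=6·33877+24266=227528,  q_11=6·3338+2391=22419
(x₁, y₁) = (227528, 22419);  227528² − 103·22419² = 1 ✓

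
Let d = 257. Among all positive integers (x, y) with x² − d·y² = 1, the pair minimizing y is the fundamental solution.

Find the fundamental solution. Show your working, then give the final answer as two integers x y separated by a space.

513 32

[16; 32] for √257; ℓ=1 ⇒ convergent index 1
k=0  a_k=16  p_k/q_k = 16/1
k=1  a_k=32  p_k/q_k = 513/32
→ (513, 32).  Check: 513²=263169, 257·32²=263168, difference 1.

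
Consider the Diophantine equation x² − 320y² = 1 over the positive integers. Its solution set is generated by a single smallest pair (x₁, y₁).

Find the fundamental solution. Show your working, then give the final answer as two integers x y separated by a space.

√320 = [17; 1,7,1,34, …], period ℓ=4 (even) → k=3
i=0: a=17 ⇒ p=17, q=1
i=1: a=1 ⇒ p=18, q=1
i=2: a=7 ⇒ p=143, q=8
i=3: a=1 ⇒ p=161, q=9
→ (161, 9).  Check: 161²=25921, 320·9²=25920, difference 1.

161 9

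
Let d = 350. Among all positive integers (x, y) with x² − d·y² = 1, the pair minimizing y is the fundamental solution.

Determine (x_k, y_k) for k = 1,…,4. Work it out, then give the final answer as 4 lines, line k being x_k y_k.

[18; 1,2,2,2,1,36] for √350; ℓ=6 ⇒ convergent index 5
k=0  a_k=18  p_k/q_k = 18/1
…
k=3  a_k=2  p_k/q_k = 131/7
k=4  a_k=2  p_k/q_k = 318/17
k=5  a_k=1  p_k/q_k = 449/24
(x₁, y₁) = (449, 24);  449² − 350·24² = 1 ✓
(449+24√350)^2 = 403201 + 21552√350
(449+24√350)^3 = 362074049 + 19353672√350
(449+24√350)^4 = 325142092801 + 17379575904√350

449 24
403201 21552
362074049 19353672
325142092801 17379575904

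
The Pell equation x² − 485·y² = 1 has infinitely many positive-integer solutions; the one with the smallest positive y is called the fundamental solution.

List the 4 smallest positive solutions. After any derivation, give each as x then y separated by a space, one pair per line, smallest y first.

969 44
1877921 85272
3639409929 165257092
7053174564481 320268159024

√485 = [22; 44, …], period ℓ=1 (odd) → k=1
k=0  a_k=22  p_k/q_k = 22/1
k=1  a_k=44  p_k/q_k = 969/44
→ (969, 44).  Check: 969²=938961, 485·44²=938960, difference 1.
(969+44√485)^2 = 1877921 + 85272√485
(969+44√485)^3 = 3639409929 + 165257092√485
(969+44√485)^4 = 7053174564481 + 320268159024√485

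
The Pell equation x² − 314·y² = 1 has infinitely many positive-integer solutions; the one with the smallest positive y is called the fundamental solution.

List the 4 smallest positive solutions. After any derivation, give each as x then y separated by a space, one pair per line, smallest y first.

392499 22150
308110930001 17387705700
241866463828532499 13649314199066450
189864690372162243720001 10714684347621377411400

√314 → a₀=17, period (1,2,1,1,2,1,34); ℓ=7 odd so k=13
a_0=17:  p_0=17·1+0=17,  q_0=17·0+1=1
a_1=1:  p_1=1·17+1=18,  q_1=1·1+0=1
…
a_3=1:  p_3=1·53+18=71,  q_3=1·3+1=4
a_4=1:  p_4=1·71+53=124,  q_4=1·4+3=7
a_5=2:  p_5=2·124+71=319,  q_5=2·7+4=18
a_6=1:  p_6=1·319+124=443,  q_6=1·18+7=25
…
a_8=1:  p_8=1·15381+443=15824,  q_8=1·868+25=893
…
a_10=1:  p_10=1·47029+15824=62853,  q_10=1·2654+893=3547
a_11=1:  p_11=1·62853+47029=109882,  q_11=1·3547+2654=6201
a_12=2:  p_12=2·109882+62853=282617,  q_12=2·6201+3547=15949
a_13=1:  p_13=1·282617+109882=392499,  q_13=1·15949+6201=22150
fundamental: x₁=392499, y₁=22150  (since 154055465001 − 314·490622500 = 1)
n=2: (392499,22150)∘(392499,22150) = (392499·392499+314·22150·22150, 392499·22150+22150·392499) = (308110930001,17387705700)
n=3: (308110930001,17387705700)∘(392499,22150) = (392499·308110930001+314·22150·17387705700, 392499·17387705700+22150·308110930001) = (241866463828532499,13649314199066450)
n=4: (241866463828532499,13649314199066450)∘(392499,22150) = (392499·241866463828532499+314·22150·13649314199066450, 392499·13649314199066450+22150·241866463828532499) = (189864690372162243720001,10714684347621377411400)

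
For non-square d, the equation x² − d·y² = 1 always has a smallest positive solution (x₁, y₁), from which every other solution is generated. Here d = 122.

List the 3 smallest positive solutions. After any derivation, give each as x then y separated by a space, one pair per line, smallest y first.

[11; 22] for √122; ℓ=1 ⇒ convergent index 1
a_0=11:  p_0=11·1+0=11,  q_0=11·0+1=1
a_1=22:  p_1=22·11+1=243,  q_1=22·1+0=22
→ (243, 22).  Check: 243²=59049, 122·22²=59048, difference 1.
(x_2, y_2) = (243·243 + 122·22·22, 243·22 + 22·243) = (118097, 10692)
(x_3, y_3) = (243·118097 + 122·22·10692, 243·10692 + 22·118097) = (57394899, 5196290)

243 22
118097 10692
57394899 5196290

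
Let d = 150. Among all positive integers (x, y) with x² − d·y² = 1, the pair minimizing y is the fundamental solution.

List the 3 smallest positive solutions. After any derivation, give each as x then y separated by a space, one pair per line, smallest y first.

d=150: √d = [12; 4,24] (ℓ=2, even), read p_1/q_1
k=0  a_k=12  p_k/q_k = 12/1
k=1  a_k=4  p_k/q_k = 49/4
→ (49, 4).  Check: 49²=2401, 150·4²=2400, difference 1.
(x_2, y_2) = (49·49 + 150·4·4, 49·4 + 4·49) = (4801, 392)
(x_3, y_3) = (49·4801 + 150·4·392, 49·392 + 4·4801) = (470449, 38412)

49 4
4801 392
470449 38412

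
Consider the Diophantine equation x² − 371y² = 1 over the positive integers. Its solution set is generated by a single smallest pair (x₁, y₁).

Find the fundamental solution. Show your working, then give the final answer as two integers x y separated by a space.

d=371: √d = [19; 3,1,4,1,3,38] (ℓ=6, even), read p_5/q_5
k=0  a_k=19  p_k/q_k = 19/1
k=1  a_k=3  p_k/q_k = 58/3
…
k=3  a_k=4  p_k/q_k = 366/19
k=4  a_k=1  p_k/q_k = 443/23
k=5  a_k=3  p_k/q_k = 1695/88
fundamental: x₁=1695, y₁=88  (since 2873025 − 371·7744 = 1)

1695 88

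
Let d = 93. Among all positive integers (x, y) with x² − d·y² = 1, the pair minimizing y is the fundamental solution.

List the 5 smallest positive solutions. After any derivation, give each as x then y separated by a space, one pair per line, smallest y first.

12151 1260
295293601 30620520
7176225079351 744139875780
174396621583094401 18084087230585040
4238186690536135053751 439479487133537766300

√93 → a₀=9, period (1,1,1,4,6,4,1,1,1,18); ℓ=10 even so k=9
k=0  a_k=9  p_k/q_k = 9/1
…
k=2  a_k=1  p_k/q_k = 19/2
k=3  a_k=1  p_k/q_k = 29/3
k=4  a_k=4  p_k/q_k = 135/14
…
k=8  a_k=1  p_k/q_k = 7821/811
k=9  a_k=1  p_k/q_k = 12151/1260
→ (12151, 1260).  Check: 12151²=147646801, 93·1260²=147646800, difference 1.
(x_2, y_2) = (12151·12151 + 93·1260·1260, 12151·1260 + 1260·12151) = (295293601, 30620520)
(x_3, y_3) = (12151·295293601 + 93·1260·30620520, 12151·30620520 + 1260·295293601) = (7176225079351, 744139875780)
(x_4, y_4) = (12151·7176225079351 + 93·1260·744139875780, 12151·744139875780 + 1260·7176225079351) = (174396621583094401, 18084087230585040)
(x_5, y_5) = (12151·174396621583094401 + 93·1260·18084087230585040, 12151·18084087230585040 + 1260·174396621583094401) = (4238186690536135053751, 439479487133537766300)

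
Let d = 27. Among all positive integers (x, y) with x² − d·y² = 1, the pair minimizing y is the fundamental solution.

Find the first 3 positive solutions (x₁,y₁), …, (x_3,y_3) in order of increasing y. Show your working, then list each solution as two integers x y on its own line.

26 5
1351 260
70226 13515

√27 = [5; 5,10, …], period ℓ=2 (even) → k=1
k=0  a_k=5  p_k/q_k = 5/1
k=1  a_k=5  p_k/q_k = 26/5
fundamental: x₁=26, y₁=5  (since 676 − 27·25 = 1)
k=2:  x_2 = 26·26+27·5·5 = 1351,  y_2 = 26·5+5·26 = 260
k=3:  x_3 = 26·1351+27·5·260 = 70226,  y_3 = 26·260+5·1351 = 13515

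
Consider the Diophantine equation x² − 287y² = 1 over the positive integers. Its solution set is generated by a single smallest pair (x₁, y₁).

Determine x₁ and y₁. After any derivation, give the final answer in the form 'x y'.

288 17

√287 = [16; 1,15,1,32, …], period ℓ=4 (even) → k=3
step 0: (16, 1)  from 16·(1,0) + (0,1)
step 1: (17, 1)  from 1·(16,1) + (1,0)
step 2: (271, 16)  from 15·(17,1) + (16,1)
step 3: (288, 17)  from 1·(271,16) + (17,1)
fundamental: x₁=288, y₁=17  (since 82944 − 287·289 = 1)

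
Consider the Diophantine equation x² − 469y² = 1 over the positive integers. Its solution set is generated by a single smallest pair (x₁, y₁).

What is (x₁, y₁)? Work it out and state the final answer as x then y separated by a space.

√469 = [21; 1,1,1,10,6,10,1,1,1,42, …], period ℓ=10 (even) → k=9
step 0: (21, 1)  from 21·(1,0) + (0,1)
…
step 2: (43, 2)  from 1·(22,1) + (21,1)
step 3: (65, 3)  from 1·(43,2) + (22,1)
…
step 5: (4223, 195)  from 6·(693,32) + (65,3)
step 6: (42923, 1982)  from 10·(4223,195) + (693,32)
…
step 8: (90069, 4159)  from 1·(47146,2177) + (42923,1982)
step 9: (137215, 6336)  from 1·(90069,4159) + (47146,2177)
(x₁, y₁) = (137215, 6336);  137215² − 469·6336² = 1 ✓

137215 6336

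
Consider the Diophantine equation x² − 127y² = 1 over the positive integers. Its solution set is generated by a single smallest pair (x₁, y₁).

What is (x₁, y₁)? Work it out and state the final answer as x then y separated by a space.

4730624 419775

√127 = [11; 3,1,2,2,7,11,7,2,2,1,3,22, …], period ℓ=12 (even) → k=11
k=0  a_k=11  p_k/q_k = 11/1
k=1  a_k=3  p_k/q_k = 34/3
k=2  a_k=1  p_k/q_k = 45/4
k=3  a_k=2  p_k/q_k = 124/11
k=4  a_k=2  p_k/q_k = 293/26
…
k=8  a_k=2  p_k/q_k = 367620/32621
k=9  a_k=2  p_k/q_k = 906941/80478
k=10  a_k=1  p_k/q_k = 1274561/113099
k=11  a_k=3  p_k/q_k = 4730624/419775
(x₁, y₁) = (4730624, 419775);  4730624² − 127·419775² = 1 ✓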